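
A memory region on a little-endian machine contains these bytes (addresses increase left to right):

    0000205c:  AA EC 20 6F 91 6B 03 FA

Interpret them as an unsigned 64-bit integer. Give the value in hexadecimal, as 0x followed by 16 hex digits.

Little-endian: lowest address holds the least-significant byte.
Reassemble most-significant byte first: FA 03 6B 91 6F 20 EC AA → 0xFA036B916F20ECAA.

0xFA036B916F20ECAA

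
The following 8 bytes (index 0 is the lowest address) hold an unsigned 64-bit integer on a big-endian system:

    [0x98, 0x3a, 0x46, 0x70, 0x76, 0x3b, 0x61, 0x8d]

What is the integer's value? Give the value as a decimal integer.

10969157291248148877

Big-endian: lowest address holds the most-significant byte.
The bytes are already most-significant first: 0x983A4670763B618D.
0x983A4670763B618D = 10969157291248148877.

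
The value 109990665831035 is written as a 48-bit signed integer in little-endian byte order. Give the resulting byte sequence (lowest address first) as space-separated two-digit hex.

7B C2 90 32 09 64

109990665831035 in hexadecimal, padded to 48 bits, is 0x64093290C27B.
Split into bytes (most-significant first): 64 09 32 90 C2 7B.
In little-endian order the low byte comes first in memory.
So at ascending addresses the bytes are 7B C2 90 32 09 64.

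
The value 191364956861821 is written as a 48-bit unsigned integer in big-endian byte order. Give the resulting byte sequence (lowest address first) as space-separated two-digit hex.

191364956861821 in hexadecimal, padded to 48 bits, is 0xAE0BA046B57D.
Split into bytes (most-significant first): AE 0B A0 46 B5 7D.
Big-endian stores the most-significant byte at the lowest address.
So the memory order matches the most-significant-first order: AE 0B A0 46 B5 7D.

AE 0B A0 46 B5 7D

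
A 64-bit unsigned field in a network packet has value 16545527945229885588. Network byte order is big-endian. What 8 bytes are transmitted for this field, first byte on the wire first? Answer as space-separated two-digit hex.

16545527945229885588 in hexadecimal, padded to 64 bits, is 0xE59D860114B9E094.
Split into bytes (most-significant first): E5 9D 86 01 14 B9 E0 94.
In big-endian order the high byte comes first in memory.
So the memory order matches the most-significant-first order: E5 9D 86 01 14 B9 E0 94.

E5 9D 86 01 14 B9 E0 94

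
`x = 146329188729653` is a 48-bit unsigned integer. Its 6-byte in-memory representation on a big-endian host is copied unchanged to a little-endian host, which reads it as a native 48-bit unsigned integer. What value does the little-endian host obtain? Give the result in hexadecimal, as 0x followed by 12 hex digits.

146329188729653 in 48-bit hexadecimal is 0x8515EB508335.
Stored big-endian, the bytes at ascending addresses are 85 15 EB 50 83 35.
Read back as little-endian, the first byte is least significant, giving 0x358350EB1585.

0x358350EB1585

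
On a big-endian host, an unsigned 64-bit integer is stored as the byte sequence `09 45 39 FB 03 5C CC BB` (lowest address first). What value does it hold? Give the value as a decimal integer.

Big-endian stores the most-significant byte at the lowest address.
The bytes are already most-significant first: 0x094539FB035CCCBB.
0x094539FB035CCCBB = 668003869990374587.

668003869990374587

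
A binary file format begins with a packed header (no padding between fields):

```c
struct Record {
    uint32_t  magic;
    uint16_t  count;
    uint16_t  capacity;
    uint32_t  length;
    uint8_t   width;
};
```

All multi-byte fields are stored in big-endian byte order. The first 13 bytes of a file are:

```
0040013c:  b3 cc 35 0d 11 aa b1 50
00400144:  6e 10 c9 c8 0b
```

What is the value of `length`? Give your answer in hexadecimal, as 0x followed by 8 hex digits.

0x6E10C9C8

`length` follows `magic` (4 B), `count` (2 B), `capacity` (2 B), so it starts at offset 4 + 2 + 2 = 8 and occupies 4 bytes.
Bytes at offsets 8..11: 6E 10 C9 C8.
Big-endian stores the most-significant byte at the lowest address.
The bytes are already most-significant first: 0x6E10C9C8.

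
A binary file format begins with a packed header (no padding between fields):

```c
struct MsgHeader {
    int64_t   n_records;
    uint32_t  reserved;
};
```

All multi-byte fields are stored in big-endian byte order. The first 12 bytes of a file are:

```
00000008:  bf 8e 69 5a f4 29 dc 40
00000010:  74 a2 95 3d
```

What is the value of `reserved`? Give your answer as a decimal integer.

`reserved` follows `n_records` (8 bytes), so it starts at byte offset 8 and occupies 4 bytes.
Bytes at offsets 8..11: 74 A2 95 3D.
In big-endian order the high byte comes first in memory.
The bytes are already most-significant first: 0x74A2953D.
0x74A2953D = 1956812093.

1956812093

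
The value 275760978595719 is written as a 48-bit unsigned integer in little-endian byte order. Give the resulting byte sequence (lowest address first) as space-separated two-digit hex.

87 0F 2C 9B CD FA

275760978595719 in hexadecimal, padded to 48 bits, is 0xFACD9B2C0F87.
Split into bytes (most-significant first): FA CD 9B 2C 0F 87.
In little-endian order the low byte comes first in memory.
So at ascending addresses the bytes are 87 0F 2C 9B CD FA.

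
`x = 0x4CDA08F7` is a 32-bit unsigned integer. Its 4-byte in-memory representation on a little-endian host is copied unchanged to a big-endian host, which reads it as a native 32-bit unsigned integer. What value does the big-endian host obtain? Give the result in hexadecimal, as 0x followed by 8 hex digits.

Stored little-endian, the bytes at ascending addresses are F7 08 DA 4C.
Read back as big-endian, the last byte is least significant, giving 0xF708DA4C.

0xF708DA4C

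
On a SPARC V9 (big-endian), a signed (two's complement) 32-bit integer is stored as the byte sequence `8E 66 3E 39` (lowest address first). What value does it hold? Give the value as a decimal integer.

-1905902023

Big-endian stores the most-significant byte at the lowest address.
The bytes are already most-significant first: 0x8E663E39.
Top bit is set, so as a signed 32-bit value this is 0x8E663E39 − 2^32 = -1905902023.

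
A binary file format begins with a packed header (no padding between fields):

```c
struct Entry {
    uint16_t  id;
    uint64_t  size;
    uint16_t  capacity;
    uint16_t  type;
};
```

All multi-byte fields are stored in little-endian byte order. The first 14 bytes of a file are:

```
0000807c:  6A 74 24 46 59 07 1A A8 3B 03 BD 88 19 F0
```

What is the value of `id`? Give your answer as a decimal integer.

`id` is the first field, at byte offset 0, occupying 2 bytes.
Bytes at offsets 0..1: 6A 74.
In little-endian order the low byte comes first in memory.
Reassemble most-significant byte first: 74 6A → 0x746A.
0x746A = 29802.

29802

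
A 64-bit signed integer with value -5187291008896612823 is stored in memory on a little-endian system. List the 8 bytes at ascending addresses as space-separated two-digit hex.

Two's complement of -5187291008896612823 in 64 bits: 5187291008896612823 = 0x47FCF5B06BDC39D7; invert → 0xB8030A4F9423C628; add 1 → 0xB8030A4F9423C629.
Split into bytes (most-significant first): B8 03 0A 4F 94 23 C6 29.
Little-endian: lowest address holds the least-significant byte.
So at ascending addresses the bytes are 29 C6 23 94 4F 0A 03 B8.

29 C6 23 94 4F 0A 03 B8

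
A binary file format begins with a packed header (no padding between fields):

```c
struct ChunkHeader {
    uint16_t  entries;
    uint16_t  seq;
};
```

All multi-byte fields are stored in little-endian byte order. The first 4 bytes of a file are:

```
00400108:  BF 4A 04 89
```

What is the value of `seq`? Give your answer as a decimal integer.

`seq` follows `entries` (2 bytes), so it starts at byte offset 2 and occupies 2 bytes.
Bytes at offsets 2..3: 04 89.
Little-endian: lowest address holds the least-significant byte.
Reassemble most-significant byte first: 89 04 → 0x8904.
0x8904 = 35076.

35076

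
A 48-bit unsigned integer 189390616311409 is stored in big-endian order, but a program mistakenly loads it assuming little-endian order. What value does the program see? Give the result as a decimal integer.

189390616311409 in 48-bit hexadecimal is 0xAC3FF068B671.
Stored big-endian, the bytes at ascending addresses are AC 3F F0 68 B6 71.
Read back as little-endian, the first byte is least significant, giving 0x71B668F03FAC.
0x71B668F03FAC = 125028258561964.

125028258561964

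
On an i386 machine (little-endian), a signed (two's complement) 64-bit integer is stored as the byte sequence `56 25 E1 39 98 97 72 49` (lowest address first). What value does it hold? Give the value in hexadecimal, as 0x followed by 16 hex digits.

In little-endian order the low byte comes first in memory.
Reassemble most-significant byte first: 49 72 97 98 39 E1 25 56 → 0x4972979839E12556.

0x4972979839E12556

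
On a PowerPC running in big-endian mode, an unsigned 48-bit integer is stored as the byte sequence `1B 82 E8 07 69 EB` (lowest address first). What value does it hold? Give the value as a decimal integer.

Big-endian stores the most-significant byte at the lowest address.
The bytes are already most-significant first: 0x1B82E80769EB.
0x1B82E80769EB = 30249052498411.

30249052498411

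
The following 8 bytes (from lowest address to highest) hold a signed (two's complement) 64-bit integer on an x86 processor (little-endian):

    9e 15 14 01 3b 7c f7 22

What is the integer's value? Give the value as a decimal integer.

Little-endian: lowest address holds the least-significant byte.
Reassemble most-significant byte first: 22 F7 7C 3B 01 14 15 9E → 0x22F77C3B0114159E.
0x22F77C3B0114159E = 2519619109400090014.

2519619109400090014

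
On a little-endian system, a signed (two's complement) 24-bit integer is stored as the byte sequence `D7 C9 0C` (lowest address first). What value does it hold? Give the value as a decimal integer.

838103

Little-endian stores the least-significant byte at the lowest address.
Reassemble most-significant byte first: 0C C9 D7 → 0x0CC9D7.
0x0CC9D7 = 838103.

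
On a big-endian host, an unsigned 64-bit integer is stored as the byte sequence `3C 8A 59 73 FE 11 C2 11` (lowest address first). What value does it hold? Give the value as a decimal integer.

Big-endian: lowest address holds the most-significant byte.
The bytes are already most-significant first: 0x3C8A5973FE11C211.
0x3C8A5973FE11C211 = 4362397543780434449.

4362397543780434449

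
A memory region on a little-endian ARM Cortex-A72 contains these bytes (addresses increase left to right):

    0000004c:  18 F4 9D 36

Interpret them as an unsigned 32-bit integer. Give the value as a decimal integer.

916321304

In little-endian order the low byte comes first in memory.
Reassemble most-significant byte first: 36 9D F4 18 → 0x369DF418.
0x369DF418 = 916321304.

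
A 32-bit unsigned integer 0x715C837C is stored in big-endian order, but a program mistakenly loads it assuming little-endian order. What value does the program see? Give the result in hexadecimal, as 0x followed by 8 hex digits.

0x7C835C71

Stored big-endian, the bytes at ascending addresses are 71 5C 83 7C.
Read back as little-endian, the first byte is least significant, giving 0x7C835C71.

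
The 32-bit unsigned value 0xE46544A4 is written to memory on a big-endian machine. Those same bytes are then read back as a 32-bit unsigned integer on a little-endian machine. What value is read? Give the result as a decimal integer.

2755945956

Stored big-endian, the bytes at ascending addresses are E4 65 44 A4.
Read back as little-endian, the first byte is least significant, giving 0xA44465E4.
0xA44465E4 = 2755945956.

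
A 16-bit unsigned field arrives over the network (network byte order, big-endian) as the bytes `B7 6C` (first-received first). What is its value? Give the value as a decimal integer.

Big-endian stores the most-significant byte at the lowest address.
The bytes are already most-significant first: 0xB76C.
0xB76C = 46956.

46956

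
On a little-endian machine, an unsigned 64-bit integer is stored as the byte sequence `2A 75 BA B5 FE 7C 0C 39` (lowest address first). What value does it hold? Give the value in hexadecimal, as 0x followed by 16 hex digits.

0x390C7CFEB5BA752A

In little-endian order the low byte comes first in memory.
Reassemble most-significant byte first: 39 0C 7C FE B5 BA 75 2A → 0x390C7CFEB5BA752A.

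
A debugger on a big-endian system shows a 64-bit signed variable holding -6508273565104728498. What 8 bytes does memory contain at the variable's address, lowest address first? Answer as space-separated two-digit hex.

Two's complement of -6508273565104728498 in 64 bits: 6508273565104728498 = 0x5A5208533D21E9B2; invert → 0xA5ADF7ACC2DE164D; add 1 → 0xA5ADF7ACC2DE164E.
Split into bytes (most-significant first): A5 AD F7 AC C2 DE 16 4E.
In big-endian order the high byte comes first in memory.
So the memory order matches the most-significant-first order: A5 AD F7 AC C2 DE 16 4E.

A5 AD F7 AC C2 DE 16 4E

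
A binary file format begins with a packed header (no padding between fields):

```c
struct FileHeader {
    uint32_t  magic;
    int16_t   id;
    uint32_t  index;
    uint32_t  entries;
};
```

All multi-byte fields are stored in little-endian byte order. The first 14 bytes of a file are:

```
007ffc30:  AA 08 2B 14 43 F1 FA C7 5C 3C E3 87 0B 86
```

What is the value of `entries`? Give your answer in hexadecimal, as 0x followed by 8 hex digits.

0x860B87E3

`entries` follows `magic` (4 B), `id` (2 B), `index` (4 B), so it starts at offset 4 + 2 + 4 = 10 and occupies 4 bytes.
Bytes at offsets 10..13: E3 87 0B 86.
Little-endian: lowest address holds the least-significant byte.
Reassemble most-significant byte first: 86 0B 87 E3 → 0x860B87E3.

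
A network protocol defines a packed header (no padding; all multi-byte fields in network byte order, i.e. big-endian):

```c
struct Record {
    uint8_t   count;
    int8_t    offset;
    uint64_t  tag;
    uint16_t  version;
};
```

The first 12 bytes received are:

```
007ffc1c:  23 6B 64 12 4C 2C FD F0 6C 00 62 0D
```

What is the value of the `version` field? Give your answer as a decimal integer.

25101

`version` follows `count` (1 B), `offset` (1 B), `tag` (8 B), so it starts at offset 1 + 1 + 8 = 10 and occupies 2 bytes.
Bytes at offsets 10..11: 62 0D.
Big-endian: lowest address holds the most-significant byte.
The bytes are already most-significant first: 0x620D.
0x620D = 25101.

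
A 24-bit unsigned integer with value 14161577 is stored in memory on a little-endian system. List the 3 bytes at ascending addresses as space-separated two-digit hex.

A9 16 D8

14161577 in hexadecimal, padded to 24 bits, is 0xD816A9.
Split into bytes (most-significant first): D8 16 A9.
Little-endian stores the least-significant byte at the lowest address.
So at ascending addresses the bytes are A9 16 D8.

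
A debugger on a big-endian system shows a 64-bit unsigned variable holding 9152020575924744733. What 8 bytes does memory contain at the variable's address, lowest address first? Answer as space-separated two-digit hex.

9152020575924744733 in hexadecimal, padded to 64 bits, is 0x7F0282396D0F721D.
Split into bytes (most-significant first): 7F 02 82 39 6D 0F 72 1D.
Big-endian: lowest address holds the most-significant byte.
So the memory order matches the most-significant-first order: 7F 02 82 39 6D 0F 72 1D.

7F 02 82 39 6D 0F 72 1D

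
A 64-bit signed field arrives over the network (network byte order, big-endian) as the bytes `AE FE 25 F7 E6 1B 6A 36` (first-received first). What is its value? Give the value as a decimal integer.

Big-endian: lowest address holds the most-significant byte.
The bytes are already most-significant first: 0xAEFE25F7E61B6A36.
Top bit is set, so as a signed 64-bit value this is 0xAEFE25F7E61B6A36 − 2^64 = -5837186320377877962.

-5837186320377877962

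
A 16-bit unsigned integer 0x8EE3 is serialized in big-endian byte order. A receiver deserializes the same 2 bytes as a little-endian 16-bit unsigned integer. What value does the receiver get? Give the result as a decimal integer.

Stored big-endian, the bytes at ascending addresses are 8E E3.
Read back as little-endian, the first byte is least significant, giving 0xE38E.
0xE38E = 58254.

58254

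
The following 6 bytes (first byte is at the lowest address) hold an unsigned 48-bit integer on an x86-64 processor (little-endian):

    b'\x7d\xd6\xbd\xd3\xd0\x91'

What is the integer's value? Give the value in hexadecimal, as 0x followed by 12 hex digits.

0x91D0D3BDD67D

Little-endian stores the least-significant byte at the lowest address.
Reassemble most-significant byte first: 91 D0 D3 BD D6 7D → 0x91D0D3BDD67D.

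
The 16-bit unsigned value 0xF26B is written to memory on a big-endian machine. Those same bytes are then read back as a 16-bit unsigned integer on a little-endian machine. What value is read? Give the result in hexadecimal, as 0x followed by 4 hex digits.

0x6BF2

Stored big-endian, the bytes at ascending addresses are F2 6B.
Read back as little-endian, the first byte is least significant, giving 0x6BF2.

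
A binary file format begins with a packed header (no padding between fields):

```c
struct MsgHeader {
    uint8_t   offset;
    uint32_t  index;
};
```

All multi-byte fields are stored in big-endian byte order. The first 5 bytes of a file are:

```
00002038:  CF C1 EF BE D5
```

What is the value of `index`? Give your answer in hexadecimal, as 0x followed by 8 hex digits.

0xC1EFBED5

`index` follows `offset` (1 byte), so it starts at byte offset 1 and occupies 4 bytes.
Bytes at offsets 1..4: C1 EF BE D5.
Big-endian stores the most-significant byte at the lowest address.
The bytes are already most-significant first: 0xC1EFBED5.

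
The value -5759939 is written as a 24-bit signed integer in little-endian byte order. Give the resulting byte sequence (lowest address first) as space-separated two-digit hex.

3D 1C A8

Two's complement of -5759939 in 24 bits: 5759939 = 0x57E3C3; invert → 0xA81C3C; add 1 → 0xA81C3D.
Split into bytes (most-significant first): A8 1C 3D.
Little-endian: lowest address holds the least-significant byte.
So at ascending addresses the bytes are 3D 1C A8.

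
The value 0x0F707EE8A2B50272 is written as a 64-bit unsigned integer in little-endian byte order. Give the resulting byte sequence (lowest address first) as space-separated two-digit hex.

Split into bytes (most-significant first): 0F 70 7E E8 A2 B5 02 72.
Little-endian: lowest address holds the least-significant byte.
So at ascending addresses the bytes are 72 02 B5 A2 E8 7E 70 0F.

72 02 B5 A2 E8 7E 70 0F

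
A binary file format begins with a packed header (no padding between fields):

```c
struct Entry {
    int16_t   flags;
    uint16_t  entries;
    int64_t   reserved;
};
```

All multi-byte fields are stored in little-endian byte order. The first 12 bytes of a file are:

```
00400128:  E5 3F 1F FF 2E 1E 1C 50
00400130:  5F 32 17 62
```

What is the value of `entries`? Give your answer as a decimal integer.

65311

`entries` follows `flags` (2 bytes), so it starts at byte offset 2 and occupies 2 bytes.
Bytes at offsets 2..3: 1F FF.
Little-endian: lowest address holds the least-significant byte.
Reassemble most-significant byte first: FF 1F → 0xFF1F.
0xFF1F = 65311.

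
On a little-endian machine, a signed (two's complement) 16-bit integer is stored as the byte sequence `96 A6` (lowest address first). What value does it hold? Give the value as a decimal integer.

-22890

In little-endian order the low byte comes first in memory.
Reassemble most-significant byte first: A6 96 → 0xA696.
Top bit is set, so as a signed 16-bit value this is 0xA696 − 2^16 = -22890.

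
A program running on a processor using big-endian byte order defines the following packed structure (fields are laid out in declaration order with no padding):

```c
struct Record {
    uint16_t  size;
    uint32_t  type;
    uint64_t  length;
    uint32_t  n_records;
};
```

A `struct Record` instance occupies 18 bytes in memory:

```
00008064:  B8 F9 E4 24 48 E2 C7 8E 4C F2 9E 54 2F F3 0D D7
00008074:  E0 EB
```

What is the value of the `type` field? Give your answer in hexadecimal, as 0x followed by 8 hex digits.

`type` follows `size` (2 bytes), so it starts at byte offset 2 and occupies 4 bytes.
Bytes at offsets 2..5: E4 24 48 E2.
Big-endian: lowest address holds the most-significant byte.
The bytes are already most-significant first: 0xE42448E2.

0xE42448E2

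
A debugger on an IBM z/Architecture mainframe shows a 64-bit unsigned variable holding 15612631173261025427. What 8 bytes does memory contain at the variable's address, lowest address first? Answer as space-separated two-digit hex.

D8 AB 35 55 33 69 E0 93

15612631173261025427 in hexadecimal, padded to 64 bits, is 0xD8AB35553369E093.
Split into bytes (most-significant first): D8 AB 35 55 33 69 E0 93.
Big-endian: lowest address holds the most-significant byte.
So the memory order matches the most-significant-first order: D8 AB 35 55 33 69 E0 93.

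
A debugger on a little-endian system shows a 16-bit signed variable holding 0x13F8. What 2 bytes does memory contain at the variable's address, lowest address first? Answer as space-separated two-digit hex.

F8 13

Split into bytes (most-significant first): 13 F8.
Little-endian stores the least-significant byte at the lowest address.
So at ascending addresses the bytes are F8 13.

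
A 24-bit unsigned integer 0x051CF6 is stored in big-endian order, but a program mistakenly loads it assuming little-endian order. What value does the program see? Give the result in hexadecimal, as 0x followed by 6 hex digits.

0xF61C05

Stored big-endian, the bytes at ascending addresses are 05 1C F6.
Read back as little-endian, the first byte is least significant, giving 0xF61C05.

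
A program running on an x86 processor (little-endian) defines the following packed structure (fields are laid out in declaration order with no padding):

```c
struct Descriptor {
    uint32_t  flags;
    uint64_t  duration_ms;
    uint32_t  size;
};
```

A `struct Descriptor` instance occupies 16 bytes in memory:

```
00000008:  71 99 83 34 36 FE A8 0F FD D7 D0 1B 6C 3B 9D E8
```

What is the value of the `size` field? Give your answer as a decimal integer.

3902618476

`size` follows `flags` (4 B), `duration_ms` (8 B), so it starts at offset 4 + 8 = 12 and occupies 4 bytes.
Bytes at offsets 12..15: 6C 3B 9D E8.
In little-endian order the low byte comes first in memory.
Reassemble most-significant byte first: E8 9D 3B 6C → 0xE89D3B6C.
0xE89D3B6C = 3902618476.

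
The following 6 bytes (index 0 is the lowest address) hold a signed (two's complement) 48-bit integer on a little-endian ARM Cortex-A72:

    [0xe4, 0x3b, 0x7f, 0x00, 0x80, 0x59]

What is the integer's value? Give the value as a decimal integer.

98406299024356

Little-endian: lowest address holds the least-significant byte.
Reassemble most-significant byte first: 59 80 00 7F 3B E4 → 0x5980007F3BE4.
0x5980007F3BE4 = 98406299024356.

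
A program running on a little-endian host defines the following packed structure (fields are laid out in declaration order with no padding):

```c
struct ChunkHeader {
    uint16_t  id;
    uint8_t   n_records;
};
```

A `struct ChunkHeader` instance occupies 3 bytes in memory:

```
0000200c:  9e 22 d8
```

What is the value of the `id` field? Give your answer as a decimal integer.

8862

`id` is the first field, at byte offset 0, occupying 2 bytes.
Bytes at offsets 0..1: 9E 22.
Little-endian stores the least-significant byte at the lowest address.
Reassemble most-significant byte first: 22 9E → 0x229E.
0x229E = 8862.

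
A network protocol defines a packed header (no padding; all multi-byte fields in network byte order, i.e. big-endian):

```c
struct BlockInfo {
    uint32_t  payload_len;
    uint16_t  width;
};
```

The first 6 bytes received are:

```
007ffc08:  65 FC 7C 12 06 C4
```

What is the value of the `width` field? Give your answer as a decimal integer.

1732

`width` follows `payload_len` (4 bytes), so it starts at byte offset 4 and occupies 2 bytes.
Bytes at offsets 4..5: 06 C4.
Big-endian: lowest address holds the most-significant byte.
The bytes are already most-significant first: 0x06C4.
0x06C4 = 1732.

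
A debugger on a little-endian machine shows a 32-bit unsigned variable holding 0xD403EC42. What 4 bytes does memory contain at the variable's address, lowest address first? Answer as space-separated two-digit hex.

Split into bytes (most-significant first): D4 03 EC 42.
Little-endian stores the least-significant byte at the lowest address.
So at ascending addresses the bytes are 42 EC 03 D4.

42 EC 03 D4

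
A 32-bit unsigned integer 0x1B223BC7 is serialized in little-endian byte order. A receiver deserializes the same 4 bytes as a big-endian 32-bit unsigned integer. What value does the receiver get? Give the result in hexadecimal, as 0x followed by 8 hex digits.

0xC73B221B

Stored little-endian, the bytes at ascending addresses are C7 3B 22 1B.
Read back as big-endian, the last byte is least significant, giving 0xC73B221B.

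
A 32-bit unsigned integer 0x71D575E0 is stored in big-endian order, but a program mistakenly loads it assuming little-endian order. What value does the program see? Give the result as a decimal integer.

3765818737

Stored big-endian, the bytes at ascending addresses are 71 D5 75 E0.
Read back as little-endian, the first byte is least significant, giving 0xE075D571.
0xE075D571 = 3765818737.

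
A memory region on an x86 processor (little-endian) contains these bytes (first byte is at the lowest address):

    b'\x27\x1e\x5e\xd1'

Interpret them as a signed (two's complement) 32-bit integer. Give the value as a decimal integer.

-782361049

Little-endian stores the least-significant byte at the lowest address.
Reassemble most-significant byte first: D1 5E 1E 27 → 0xD15E1E27.
Top bit is set, so as a signed 32-bit value this is 0xD15E1E27 − 2^32 = -782361049.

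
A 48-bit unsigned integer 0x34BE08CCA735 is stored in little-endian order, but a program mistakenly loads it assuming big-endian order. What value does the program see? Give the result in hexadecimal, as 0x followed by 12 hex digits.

0x35A7CC08BE34

Stored little-endian, the bytes at ascending addresses are 35 A7 CC 08 BE 34.
Read back as big-endian, the last byte is least significant, giving 0x35A7CC08BE34.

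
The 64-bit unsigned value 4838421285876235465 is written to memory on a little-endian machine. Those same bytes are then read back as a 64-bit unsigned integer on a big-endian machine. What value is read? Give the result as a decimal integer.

4838421285876235465 in 64-bit hexadecimal is 0x4325868642577CC9.
Stored little-endian, the bytes at ascending addresses are C9 7C 57 42 86 86 25 43.
Read back as big-endian, the last byte is least significant, giving 0xC97C574286862543.
0xC97C574286862543 = 14518575241972032835.

14518575241972032835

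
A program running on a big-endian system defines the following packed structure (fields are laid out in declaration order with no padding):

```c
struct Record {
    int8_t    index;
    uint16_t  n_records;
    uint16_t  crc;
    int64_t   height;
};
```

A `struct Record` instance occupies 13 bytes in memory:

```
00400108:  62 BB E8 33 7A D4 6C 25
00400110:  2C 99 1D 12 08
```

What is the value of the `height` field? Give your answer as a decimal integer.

`height` follows `index` (1 B), `n_records` (2 B), `crc` (2 B), so it starts at offset 1 + 2 + 2 = 5 and occupies 8 bytes.
Bytes at offsets 5..12: D4 6C 25 2C 99 1D 12 08.
Big-endian: lowest address holds the most-significant byte.
The bytes are already most-significant first: 0xD46C252C991D1208.
Top bit is set, so as a signed 64-bit value this is 0xD46C252C991D1208 − 2^64 = -3140093966706470392.

-3140093966706470392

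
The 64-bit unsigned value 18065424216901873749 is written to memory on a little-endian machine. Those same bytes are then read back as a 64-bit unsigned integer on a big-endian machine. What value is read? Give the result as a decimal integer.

6192498199480481274

18065424216901873749 in 64-bit hexadecimal is 0xFAB5479C4D2CF055.
Stored little-endian, the bytes at ascending addresses are 55 F0 2C 4D 9C 47 B5 FA.
Read back as big-endian, the last byte is least significant, giving 0x55F02C4D9C47B5FA.
0x55F02C4D9C47B5FA = 6192498199480481274.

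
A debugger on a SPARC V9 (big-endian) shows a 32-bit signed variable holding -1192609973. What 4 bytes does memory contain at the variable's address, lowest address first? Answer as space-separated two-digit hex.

B8 EA 37 4B

Two's complement of -1192609973 in 32 bits: 1192609973 = 0x4715C8B5; invert → 0xB8EA374A; add 1 → 0xB8EA374B.
Split into bytes (most-significant first): B8 EA 37 4B.
In big-endian order the high byte comes first in memory.
So the memory order matches the most-significant-first order: B8 EA 37 4B.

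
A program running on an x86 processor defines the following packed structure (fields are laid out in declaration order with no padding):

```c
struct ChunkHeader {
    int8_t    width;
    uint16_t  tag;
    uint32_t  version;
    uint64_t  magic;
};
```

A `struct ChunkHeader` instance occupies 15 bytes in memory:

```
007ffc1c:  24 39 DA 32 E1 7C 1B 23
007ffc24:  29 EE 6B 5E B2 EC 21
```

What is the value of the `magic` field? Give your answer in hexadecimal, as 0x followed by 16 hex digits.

0x21ECB25E6BEE2923

`magic` follows `width` (1 B), `tag` (2 B), `version` (4 B), so it starts at offset 1 + 2 + 4 = 7 and occupies 8 bytes.
Bytes at offsets 7..14: 23 29 EE 6B 5E B2 EC 21.
Little-endian stores the least-significant byte at the lowest address.
Reassemble most-significant byte first: 21 EC B2 5E 6B EE 29 23 → 0x21ECB25E6BEE2923.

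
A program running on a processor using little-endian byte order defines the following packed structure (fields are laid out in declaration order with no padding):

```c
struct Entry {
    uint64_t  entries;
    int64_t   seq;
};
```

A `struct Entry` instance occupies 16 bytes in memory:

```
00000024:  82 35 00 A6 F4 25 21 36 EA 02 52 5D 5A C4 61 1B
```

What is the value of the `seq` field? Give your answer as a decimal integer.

`seq` follows `entries` (8 bytes), so it starts at byte offset 8 and occupies 8 bytes.
Bytes at offsets 8..15: EA 02 52 5D 5A C4 61 1B.
Little-endian stores the least-significant byte at the lowest address.
Reassemble most-significant byte first: 1B 61 C4 5A 5D 52 02 EA → 0x1B61C45A5D5202EA.
0x1B61C45A5D5202EA = 1973074004156744426.

1973074004156744426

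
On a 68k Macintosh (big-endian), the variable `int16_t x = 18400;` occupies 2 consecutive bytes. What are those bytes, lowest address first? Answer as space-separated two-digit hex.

47 E0

18400 in hexadecimal, padded to 16 bits, is 0x47E0.
Split into bytes (most-significant first): 47 E0.
In big-endian order the high byte comes first in memory.
So the memory order matches the most-significant-first order: 47 E0.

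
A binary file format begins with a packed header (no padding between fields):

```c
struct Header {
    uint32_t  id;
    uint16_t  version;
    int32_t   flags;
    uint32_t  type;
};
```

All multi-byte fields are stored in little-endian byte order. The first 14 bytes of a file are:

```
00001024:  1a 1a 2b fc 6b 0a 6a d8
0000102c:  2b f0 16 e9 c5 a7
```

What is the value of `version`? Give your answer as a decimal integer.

2667

`version` follows `id` (4 bytes), so it starts at byte offset 4 and occupies 2 bytes.
Bytes at offsets 4..5: 6B 0A.
Little-endian stores the least-significant byte at the lowest address.
Reassemble most-significant byte first: 0A 6B → 0x0A6B.
0x0A6B = 2667.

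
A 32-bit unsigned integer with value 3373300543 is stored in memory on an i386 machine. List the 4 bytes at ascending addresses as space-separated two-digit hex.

3373300543 in hexadecimal, padded to 32 bits, is 0xC9107B3F.
Split into bytes (most-significant first): C9 10 7B 3F.
In little-endian order the low byte comes first in memory.
So at ascending addresses the bytes are 3F 7B 10 C9.

3F 7B 10 C9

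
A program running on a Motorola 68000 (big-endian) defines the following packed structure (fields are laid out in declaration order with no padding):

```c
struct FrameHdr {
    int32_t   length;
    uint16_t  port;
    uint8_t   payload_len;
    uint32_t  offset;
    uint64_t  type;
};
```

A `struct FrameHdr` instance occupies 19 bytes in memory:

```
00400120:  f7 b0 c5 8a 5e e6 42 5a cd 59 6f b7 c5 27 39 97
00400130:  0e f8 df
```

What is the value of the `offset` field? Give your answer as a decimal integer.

1523407215

`offset` follows `length` (4 B), `port` (2 B), `payload_len` (1 B), so it starts at offset 4 + 2 + 1 = 7 and occupies 4 bytes.
Bytes at offsets 7..10: 5A CD 59 6F.
Big-endian: lowest address holds the most-significant byte.
The bytes are already most-significant first: 0x5ACD596F.
0x5ACD596F = 1523407215.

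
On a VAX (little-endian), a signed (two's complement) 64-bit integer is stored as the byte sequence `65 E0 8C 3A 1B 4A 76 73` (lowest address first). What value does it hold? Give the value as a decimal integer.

8319918842420453477

Little-endian: lowest address holds the least-significant byte.
Reassemble most-significant byte first: 73 76 4A 1B 3A 8C E0 65 → 0x73764A1B3A8CE065.
0x73764A1B3A8CE065 = 8319918842420453477.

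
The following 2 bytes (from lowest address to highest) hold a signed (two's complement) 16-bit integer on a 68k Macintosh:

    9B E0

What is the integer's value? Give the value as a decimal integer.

In big-endian order the high byte comes first in memory.
The bytes are already most-significant first: 0x9BE0.
Top bit is set, so as a signed 16-bit value this is 0x9BE0 − 2^16 = -25632.

-25632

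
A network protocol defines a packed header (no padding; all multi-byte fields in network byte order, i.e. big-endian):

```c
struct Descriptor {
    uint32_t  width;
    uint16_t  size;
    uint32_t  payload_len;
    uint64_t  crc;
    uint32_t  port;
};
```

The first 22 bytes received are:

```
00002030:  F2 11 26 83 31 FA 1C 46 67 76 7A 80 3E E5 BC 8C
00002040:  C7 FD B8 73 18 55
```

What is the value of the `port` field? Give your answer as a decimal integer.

3094550613

`port` follows `width` (4 B), `size` (2 B), `payload_len` (4 B), `crc` (8 B), so it starts at offset 4 + 2 + 4 + 8 = 18 and occupies 4 bytes.
Bytes at offsets 18..21: B8 73 18 55.
Big-endian stores the most-significant byte at the lowest address.
The bytes are already most-significant first: 0xB8731855.
0xB8731855 = 3094550613.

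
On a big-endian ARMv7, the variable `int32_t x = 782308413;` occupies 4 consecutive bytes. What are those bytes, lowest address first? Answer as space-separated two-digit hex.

782308413 in hexadecimal, padded to 32 bits, is 0x2EA1143D.
Split into bytes (most-significant first): 2E A1 14 3D.
Big-endian: lowest address holds the most-significant byte.
So the memory order matches the most-significant-first order: 2E A1 14 3D.

2E A1 14 3D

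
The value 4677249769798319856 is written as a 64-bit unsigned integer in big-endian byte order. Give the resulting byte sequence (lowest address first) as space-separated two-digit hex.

4677249769798319856 in hexadecimal, padded to 64 bits, is 0x40E8EDE26E9B3EF0.
Split into bytes (most-significant first): 40 E8 ED E2 6E 9B 3E F0.
Big-endian: lowest address holds the most-significant byte.
So the memory order matches the most-significant-first order: 40 E8 ED E2 6E 9B 3E F0.

40 E8 ED E2 6E 9B 3E F0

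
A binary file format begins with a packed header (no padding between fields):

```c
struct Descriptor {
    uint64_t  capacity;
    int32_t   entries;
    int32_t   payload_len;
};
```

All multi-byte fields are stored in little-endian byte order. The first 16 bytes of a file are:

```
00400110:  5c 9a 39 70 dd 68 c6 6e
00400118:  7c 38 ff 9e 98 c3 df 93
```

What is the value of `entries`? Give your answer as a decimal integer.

-1627441028

`entries` follows `capacity` (8 bytes), so it starts at byte offset 8 and occupies 4 bytes.
Bytes at offsets 8..11: 7C 38 FF 9E.
Little-endian stores the least-significant byte at the lowest address.
Reassemble most-significant byte first: 9E FF 38 7C → 0x9EFF387C.
Top bit is set, so as a signed 32-bit value this is 0x9EFF387C − 2^32 = -1627441028.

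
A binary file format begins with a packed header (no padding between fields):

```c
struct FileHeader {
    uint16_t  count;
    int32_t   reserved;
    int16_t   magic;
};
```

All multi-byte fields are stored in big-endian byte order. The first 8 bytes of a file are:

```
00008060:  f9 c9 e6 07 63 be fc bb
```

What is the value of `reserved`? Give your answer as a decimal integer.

-435723330

`reserved` follows `count` (2 bytes), so it starts at byte offset 2 and occupies 4 bytes.
Bytes at offsets 2..5: E6 07 63 BE.
Big-endian stores the most-significant byte at the lowest address.
The bytes are already most-significant first: 0xE60763BE.
Top bit is set, so as a signed 32-bit value this is 0xE60763BE − 2^32 = -435723330.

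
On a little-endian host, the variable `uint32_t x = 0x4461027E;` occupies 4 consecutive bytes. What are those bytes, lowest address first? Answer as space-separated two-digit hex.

Split into bytes (most-significant first): 44 61 02 7E.
In little-endian order the low byte comes first in memory.
So at ascending addresses the bytes are 7E 02 61 44.

7E 02 61 44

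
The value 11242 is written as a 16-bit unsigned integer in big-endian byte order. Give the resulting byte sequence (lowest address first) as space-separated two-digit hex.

2B EA

11242 in hexadecimal, padded to 16 bits, is 0x2BEA.
Split into bytes (most-significant first): 2B EA.
Big-endian: lowest address holds the most-significant byte.
So the memory order matches the most-significant-first order: 2B EA.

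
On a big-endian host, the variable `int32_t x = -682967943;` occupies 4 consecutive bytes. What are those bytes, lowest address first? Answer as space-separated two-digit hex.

D7 4A BC 79

Two's complement of -682967943 in 32 bits: 682967943 = 0x28B54387; invert → 0xD74ABC78; add 1 → 0xD74ABC79.
Split into bytes (most-significant first): D7 4A BC 79.
Big-endian stores the most-significant byte at the lowest address.
So the memory order matches the most-significant-first order: D7 4A BC 79.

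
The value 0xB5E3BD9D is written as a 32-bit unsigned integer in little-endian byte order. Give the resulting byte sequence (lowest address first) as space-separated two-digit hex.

9D BD E3 B5

Split into bytes (most-significant first): B5 E3 BD 9D.
Little-endian: lowest address holds the least-significant byte.
So at ascending addresses the bytes are 9D BD E3 B5.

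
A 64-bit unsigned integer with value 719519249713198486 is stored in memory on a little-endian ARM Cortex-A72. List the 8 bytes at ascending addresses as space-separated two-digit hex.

96 F5 35 08 F2 3E FC 09

719519249713198486 in hexadecimal, padded to 64 bits, is 0x09FC3EF20835F596.
Split into bytes (most-significant first): 09 FC 3E F2 08 35 F5 96.
In little-endian order the low byte comes first in memory.
So at ascending addresses the bytes are 96 F5 35 08 F2 3E FC 09.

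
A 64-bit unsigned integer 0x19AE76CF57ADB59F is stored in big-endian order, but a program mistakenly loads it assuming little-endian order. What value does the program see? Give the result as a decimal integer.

Stored big-endian, the bytes at ascending addresses are 19 AE 76 CF 57 AD B5 9F.
Read back as little-endian, the first byte is least significant, giving 0x9FB5AD57CF76AE19.
0x9FB5AD57CF76AE19 = 11508295015469592089.

11508295015469592089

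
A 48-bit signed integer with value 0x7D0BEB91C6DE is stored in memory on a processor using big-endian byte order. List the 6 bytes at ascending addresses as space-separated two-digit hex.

Split into bytes (most-significant first): 7D 0B EB 91 C6 DE.
Big-endian stores the most-significant byte at the lowest address.
So the memory order matches the most-significant-first order: 7D 0B EB 91 C6 DE.

7D 0B EB 91 C6 DE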